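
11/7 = 1.57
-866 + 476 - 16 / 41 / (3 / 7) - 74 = -57184 / 123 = -464.91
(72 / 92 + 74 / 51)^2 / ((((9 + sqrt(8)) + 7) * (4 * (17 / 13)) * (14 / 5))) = 0.02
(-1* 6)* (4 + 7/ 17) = -450/ 17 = -26.47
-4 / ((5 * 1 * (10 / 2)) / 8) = -1.28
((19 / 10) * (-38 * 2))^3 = -376367048 / 125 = -3010936.38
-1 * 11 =-11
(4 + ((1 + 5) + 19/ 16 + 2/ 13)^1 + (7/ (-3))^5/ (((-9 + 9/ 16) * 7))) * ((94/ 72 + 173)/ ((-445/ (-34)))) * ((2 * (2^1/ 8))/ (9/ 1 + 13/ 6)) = 364305890641/ 48825807264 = 7.46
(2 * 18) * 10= 360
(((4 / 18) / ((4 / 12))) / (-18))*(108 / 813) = -4 / 813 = -0.00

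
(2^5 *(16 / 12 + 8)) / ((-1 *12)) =-224 / 9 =-24.89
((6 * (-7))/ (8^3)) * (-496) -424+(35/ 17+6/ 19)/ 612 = -303083659/ 790704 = -383.31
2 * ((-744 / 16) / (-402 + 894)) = -31 / 164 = -0.19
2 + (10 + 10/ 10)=13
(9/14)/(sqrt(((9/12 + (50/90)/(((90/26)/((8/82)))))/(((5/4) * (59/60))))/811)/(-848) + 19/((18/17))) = 0.04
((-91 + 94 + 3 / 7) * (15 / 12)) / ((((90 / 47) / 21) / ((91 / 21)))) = 611 / 3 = 203.67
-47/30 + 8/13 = -371/390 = -0.95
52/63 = 0.83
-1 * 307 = -307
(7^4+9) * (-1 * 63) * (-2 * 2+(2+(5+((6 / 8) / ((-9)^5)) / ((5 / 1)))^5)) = -49807231631386247200285248555908813 / 105042229566251864840640000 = -474163884.73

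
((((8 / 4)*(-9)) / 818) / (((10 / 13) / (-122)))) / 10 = 7137 / 20450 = 0.35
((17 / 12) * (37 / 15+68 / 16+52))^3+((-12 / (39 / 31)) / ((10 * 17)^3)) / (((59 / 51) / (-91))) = 3662980006617978313 / 6364251648000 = 575555.49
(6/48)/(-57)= -1/456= -0.00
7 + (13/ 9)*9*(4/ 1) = 59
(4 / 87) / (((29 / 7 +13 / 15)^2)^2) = 40516875 / 554984665076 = 0.00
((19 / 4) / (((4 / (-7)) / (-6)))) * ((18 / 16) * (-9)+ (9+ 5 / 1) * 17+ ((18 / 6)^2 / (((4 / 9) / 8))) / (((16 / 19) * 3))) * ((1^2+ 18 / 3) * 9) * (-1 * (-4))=3670002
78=78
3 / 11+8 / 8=14 / 11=1.27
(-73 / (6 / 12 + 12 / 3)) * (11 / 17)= -10.50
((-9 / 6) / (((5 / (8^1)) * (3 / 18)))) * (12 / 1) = -864 / 5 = -172.80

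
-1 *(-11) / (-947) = -11 / 947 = -0.01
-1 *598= -598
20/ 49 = 0.41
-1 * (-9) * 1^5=9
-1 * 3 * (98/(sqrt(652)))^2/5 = -7203/815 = -8.84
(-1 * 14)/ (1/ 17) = -238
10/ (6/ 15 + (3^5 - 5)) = 25/ 596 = 0.04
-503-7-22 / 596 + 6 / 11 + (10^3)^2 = 3276329887 / 3278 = 999490.51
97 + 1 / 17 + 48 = 2466 / 17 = 145.06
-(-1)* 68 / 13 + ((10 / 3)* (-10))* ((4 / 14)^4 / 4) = 484604 / 93639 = 5.18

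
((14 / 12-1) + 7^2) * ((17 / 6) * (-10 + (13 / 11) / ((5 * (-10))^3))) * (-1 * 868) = 1209173.37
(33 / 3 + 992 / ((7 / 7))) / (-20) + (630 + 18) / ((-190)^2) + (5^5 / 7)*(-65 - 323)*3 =-131326418369 / 252700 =-519692.99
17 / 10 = 1.70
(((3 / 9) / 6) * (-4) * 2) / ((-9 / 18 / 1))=8 / 9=0.89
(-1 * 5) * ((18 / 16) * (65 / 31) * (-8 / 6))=975 / 62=15.73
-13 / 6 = -2.17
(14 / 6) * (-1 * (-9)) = 21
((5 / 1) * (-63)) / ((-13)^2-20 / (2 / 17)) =315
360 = 360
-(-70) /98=5 /7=0.71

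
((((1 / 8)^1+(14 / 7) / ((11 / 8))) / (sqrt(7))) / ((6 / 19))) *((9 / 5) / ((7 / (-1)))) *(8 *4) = -15846 *sqrt(7) / 2695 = -15.56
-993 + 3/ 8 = -7941/ 8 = -992.62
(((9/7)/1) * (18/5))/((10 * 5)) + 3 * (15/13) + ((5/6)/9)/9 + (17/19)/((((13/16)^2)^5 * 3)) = 6619796113985444821/1113862149516957750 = 5.94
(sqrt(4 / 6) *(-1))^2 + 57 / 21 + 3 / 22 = 1625 / 462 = 3.52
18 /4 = 9 /2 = 4.50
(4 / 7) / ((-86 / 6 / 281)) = -3372 / 301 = -11.20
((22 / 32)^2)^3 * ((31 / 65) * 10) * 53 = 2910674723 / 109051904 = 26.69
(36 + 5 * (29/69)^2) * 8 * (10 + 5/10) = 4916828/1587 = 3098.19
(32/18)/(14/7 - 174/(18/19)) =-0.01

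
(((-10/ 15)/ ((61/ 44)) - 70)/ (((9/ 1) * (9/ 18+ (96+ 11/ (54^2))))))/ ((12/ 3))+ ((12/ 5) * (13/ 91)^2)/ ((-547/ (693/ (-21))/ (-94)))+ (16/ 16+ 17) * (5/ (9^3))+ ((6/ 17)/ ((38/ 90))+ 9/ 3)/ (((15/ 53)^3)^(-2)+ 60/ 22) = -507323114394453596992966309/ 2938926815875873492208149905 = -0.17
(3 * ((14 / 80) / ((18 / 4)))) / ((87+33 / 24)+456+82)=14 / 75165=0.00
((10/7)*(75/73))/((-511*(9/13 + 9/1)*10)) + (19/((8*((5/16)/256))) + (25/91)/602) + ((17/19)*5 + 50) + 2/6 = 582525538783243/291203444805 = 2000.41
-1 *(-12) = 12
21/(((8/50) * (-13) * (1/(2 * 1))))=-525/26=-20.19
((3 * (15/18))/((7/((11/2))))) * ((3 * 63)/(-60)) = -99/16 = -6.19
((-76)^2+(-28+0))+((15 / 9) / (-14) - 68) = 5679.88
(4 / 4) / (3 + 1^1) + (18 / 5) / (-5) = -47 / 100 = -0.47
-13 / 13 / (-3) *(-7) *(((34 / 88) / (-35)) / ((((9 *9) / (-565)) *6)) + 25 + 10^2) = -18712921 / 64152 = -291.70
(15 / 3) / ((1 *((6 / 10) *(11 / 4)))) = 100 / 33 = 3.03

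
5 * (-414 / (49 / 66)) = -136620 / 49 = -2788.16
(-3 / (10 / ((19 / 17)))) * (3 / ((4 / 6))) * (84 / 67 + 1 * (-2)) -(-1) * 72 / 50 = 146133 / 56950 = 2.57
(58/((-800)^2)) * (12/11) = 87/880000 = 0.00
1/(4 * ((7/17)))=17/28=0.61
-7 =-7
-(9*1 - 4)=-5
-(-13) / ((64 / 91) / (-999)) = -1181817 / 64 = -18465.89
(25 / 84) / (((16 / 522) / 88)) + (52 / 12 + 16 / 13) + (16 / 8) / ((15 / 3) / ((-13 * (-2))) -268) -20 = 2129059903 / 2534532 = 840.02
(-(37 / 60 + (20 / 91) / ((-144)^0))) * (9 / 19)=-0.40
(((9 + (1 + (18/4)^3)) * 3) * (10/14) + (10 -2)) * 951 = 11966433/56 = 213686.30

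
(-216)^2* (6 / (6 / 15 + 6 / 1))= 43740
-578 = -578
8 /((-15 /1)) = -8 /15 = -0.53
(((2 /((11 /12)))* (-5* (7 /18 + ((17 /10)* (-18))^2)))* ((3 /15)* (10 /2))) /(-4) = 421537 /165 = 2554.77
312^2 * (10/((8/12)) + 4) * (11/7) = 20344896/7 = 2906413.71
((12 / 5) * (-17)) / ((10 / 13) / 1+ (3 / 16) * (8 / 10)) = -10608 / 239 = -44.38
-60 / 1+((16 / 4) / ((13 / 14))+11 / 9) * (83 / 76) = -479819 / 8892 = -53.96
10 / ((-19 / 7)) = -70 / 19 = -3.68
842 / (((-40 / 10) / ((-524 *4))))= 441208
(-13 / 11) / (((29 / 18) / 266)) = -62244 / 319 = -195.12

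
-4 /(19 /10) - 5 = -135 /19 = -7.11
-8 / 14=-4 / 7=-0.57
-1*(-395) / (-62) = -395 / 62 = -6.37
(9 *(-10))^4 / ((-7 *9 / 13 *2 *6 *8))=-1974375 / 14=-141026.79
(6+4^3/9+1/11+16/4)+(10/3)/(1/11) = 5333/99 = 53.87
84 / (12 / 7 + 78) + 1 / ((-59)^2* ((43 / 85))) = 14676839 / 13920519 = 1.05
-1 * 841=-841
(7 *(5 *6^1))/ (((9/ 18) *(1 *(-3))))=-140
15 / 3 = 5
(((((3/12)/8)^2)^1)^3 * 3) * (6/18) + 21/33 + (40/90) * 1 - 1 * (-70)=71.08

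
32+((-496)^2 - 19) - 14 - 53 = 245962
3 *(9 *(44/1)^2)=52272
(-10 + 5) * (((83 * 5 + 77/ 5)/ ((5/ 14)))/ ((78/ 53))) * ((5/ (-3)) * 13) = 798392/ 9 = 88710.22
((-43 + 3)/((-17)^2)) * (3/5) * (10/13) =-240/3757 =-0.06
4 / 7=0.57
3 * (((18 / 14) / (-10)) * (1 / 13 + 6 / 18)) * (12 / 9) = -96 / 455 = -0.21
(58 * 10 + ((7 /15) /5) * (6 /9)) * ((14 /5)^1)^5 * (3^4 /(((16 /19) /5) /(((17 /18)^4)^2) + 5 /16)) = 1339691317157638713332736 /95853042061421875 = 13976513.30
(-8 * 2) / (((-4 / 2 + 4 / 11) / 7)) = 616 / 9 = 68.44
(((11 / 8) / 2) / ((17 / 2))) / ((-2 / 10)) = -55 / 136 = -0.40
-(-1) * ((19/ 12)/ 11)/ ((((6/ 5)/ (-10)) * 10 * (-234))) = 95/ 185328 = 0.00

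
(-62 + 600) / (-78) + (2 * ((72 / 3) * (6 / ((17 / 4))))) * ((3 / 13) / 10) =-17681 / 3315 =-5.33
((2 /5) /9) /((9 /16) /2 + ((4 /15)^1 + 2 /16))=64 /969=0.07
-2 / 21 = -0.10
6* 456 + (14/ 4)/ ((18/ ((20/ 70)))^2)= 2736.00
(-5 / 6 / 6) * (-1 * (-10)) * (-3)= 25 / 6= 4.17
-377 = -377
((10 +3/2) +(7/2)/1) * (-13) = -195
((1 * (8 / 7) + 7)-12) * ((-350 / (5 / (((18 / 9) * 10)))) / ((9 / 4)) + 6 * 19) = 1960.29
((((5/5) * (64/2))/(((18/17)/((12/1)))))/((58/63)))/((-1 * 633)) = -0.62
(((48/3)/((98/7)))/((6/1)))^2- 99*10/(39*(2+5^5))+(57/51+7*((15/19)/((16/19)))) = 37587022091/4876168752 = 7.71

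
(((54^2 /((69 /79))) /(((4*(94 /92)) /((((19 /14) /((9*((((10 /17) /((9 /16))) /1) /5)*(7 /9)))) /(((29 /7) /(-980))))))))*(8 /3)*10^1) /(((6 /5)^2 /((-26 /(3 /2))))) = 78369086250 /1363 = 57497495.41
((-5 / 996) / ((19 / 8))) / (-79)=10 / 373749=0.00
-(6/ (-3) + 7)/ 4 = -5/ 4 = -1.25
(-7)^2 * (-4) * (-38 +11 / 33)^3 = 282807812 / 27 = 10474363.41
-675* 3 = -2025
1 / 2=0.50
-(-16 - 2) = 18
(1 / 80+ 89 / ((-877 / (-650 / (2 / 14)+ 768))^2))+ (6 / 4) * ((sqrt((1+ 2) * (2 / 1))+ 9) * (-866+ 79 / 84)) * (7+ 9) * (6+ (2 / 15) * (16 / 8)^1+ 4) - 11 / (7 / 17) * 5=-825604047706577 / 430712240 - 639452 * sqrt(6) / 3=-2438944.79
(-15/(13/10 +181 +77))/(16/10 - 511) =250/2201457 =0.00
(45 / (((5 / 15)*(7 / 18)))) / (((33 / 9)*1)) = 7290 / 77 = 94.68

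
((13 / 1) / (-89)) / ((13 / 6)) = -6 / 89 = -0.07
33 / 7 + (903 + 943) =12955 / 7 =1850.71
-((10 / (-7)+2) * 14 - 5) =-3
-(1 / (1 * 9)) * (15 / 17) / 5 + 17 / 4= 863 / 204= 4.23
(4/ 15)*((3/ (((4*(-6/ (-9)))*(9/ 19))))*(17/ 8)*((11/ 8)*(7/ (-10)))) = -1.30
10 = 10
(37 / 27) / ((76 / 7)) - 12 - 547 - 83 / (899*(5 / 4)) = -5155587719 / 9223740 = -558.95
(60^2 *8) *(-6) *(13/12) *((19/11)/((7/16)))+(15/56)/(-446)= -203050598565/274736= -739075.33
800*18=14400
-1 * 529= -529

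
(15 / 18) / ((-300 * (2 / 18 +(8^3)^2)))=-1 / 94371880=-0.00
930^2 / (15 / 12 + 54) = 3459600 / 221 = 15654.30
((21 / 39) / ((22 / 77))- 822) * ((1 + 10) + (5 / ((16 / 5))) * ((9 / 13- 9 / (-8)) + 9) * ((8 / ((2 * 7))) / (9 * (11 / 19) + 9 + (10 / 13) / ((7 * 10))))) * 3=-587856111207 / 20458048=-28734.71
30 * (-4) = -120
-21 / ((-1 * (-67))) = -21 / 67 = -0.31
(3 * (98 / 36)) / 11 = 49 / 66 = 0.74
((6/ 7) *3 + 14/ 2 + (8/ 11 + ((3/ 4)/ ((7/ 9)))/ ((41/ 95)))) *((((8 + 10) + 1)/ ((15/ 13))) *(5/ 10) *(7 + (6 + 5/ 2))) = 1211850419/ 757680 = 1599.42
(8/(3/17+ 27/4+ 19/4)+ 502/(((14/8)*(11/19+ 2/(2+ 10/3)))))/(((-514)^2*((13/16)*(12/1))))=9342064/79844324385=0.00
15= 15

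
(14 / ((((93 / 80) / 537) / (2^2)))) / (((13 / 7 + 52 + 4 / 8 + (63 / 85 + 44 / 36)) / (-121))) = -55576.08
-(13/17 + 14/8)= -171/68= -2.51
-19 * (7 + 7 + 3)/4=-323/4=-80.75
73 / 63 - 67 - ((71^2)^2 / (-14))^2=-5811781781327993 / 1764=-3294660873768.70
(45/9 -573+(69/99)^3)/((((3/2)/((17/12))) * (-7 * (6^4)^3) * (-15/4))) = -346800833/36962270167173120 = -0.00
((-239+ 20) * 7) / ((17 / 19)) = -29127 / 17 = -1713.35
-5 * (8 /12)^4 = -80 /81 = -0.99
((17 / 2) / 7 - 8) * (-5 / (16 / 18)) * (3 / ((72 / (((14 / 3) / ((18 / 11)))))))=5225 / 1152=4.54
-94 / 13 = -7.23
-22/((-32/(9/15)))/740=33/59200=0.00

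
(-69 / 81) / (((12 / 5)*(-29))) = 115 / 9396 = 0.01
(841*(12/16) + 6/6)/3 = 2527/12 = 210.58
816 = 816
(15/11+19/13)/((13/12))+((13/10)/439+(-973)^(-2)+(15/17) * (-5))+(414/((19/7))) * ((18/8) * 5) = 1714.12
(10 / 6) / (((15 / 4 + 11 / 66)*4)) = 5 / 47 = 0.11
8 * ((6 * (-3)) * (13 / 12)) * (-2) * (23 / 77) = 7176 / 77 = 93.19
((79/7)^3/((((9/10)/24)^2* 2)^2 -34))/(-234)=2524359680000/13972005709389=0.18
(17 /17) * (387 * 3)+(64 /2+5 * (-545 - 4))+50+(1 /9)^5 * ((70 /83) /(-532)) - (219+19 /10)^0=-279919540643 /186240546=-1503.00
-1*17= -17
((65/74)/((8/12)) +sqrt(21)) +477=sqrt(21) +70791/148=482.90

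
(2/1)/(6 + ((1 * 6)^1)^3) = 1/111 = 0.01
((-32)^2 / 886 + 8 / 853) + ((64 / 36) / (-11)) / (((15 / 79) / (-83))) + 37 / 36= 163498381087 / 2244601260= 72.84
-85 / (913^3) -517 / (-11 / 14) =500769910941 / 761048497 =658.00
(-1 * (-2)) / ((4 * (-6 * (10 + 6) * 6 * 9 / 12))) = -1 / 864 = -0.00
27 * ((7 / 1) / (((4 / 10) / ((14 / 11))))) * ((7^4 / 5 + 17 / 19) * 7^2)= 2962853208 / 209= 14176331.14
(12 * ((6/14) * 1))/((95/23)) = 828/665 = 1.25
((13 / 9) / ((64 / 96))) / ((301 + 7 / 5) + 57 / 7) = 455 / 65214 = 0.01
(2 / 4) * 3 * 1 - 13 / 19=31 / 38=0.82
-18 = -18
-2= -2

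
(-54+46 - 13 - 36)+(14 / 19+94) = 717 / 19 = 37.74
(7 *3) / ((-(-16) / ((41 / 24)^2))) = 11767 / 3072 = 3.83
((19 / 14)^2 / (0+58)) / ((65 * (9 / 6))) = 361 / 1108380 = 0.00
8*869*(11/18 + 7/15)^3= 793112837/91125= 8703.57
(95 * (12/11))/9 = 380/33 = 11.52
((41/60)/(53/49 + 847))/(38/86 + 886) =86387/95039403120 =0.00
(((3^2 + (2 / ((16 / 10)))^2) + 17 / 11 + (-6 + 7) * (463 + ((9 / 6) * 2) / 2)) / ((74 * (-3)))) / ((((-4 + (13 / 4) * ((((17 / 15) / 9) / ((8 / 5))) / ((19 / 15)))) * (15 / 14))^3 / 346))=14677203268878336 / 1331481127257875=11.02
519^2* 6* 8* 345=4460618160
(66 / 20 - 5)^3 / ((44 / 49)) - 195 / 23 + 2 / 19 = -13.84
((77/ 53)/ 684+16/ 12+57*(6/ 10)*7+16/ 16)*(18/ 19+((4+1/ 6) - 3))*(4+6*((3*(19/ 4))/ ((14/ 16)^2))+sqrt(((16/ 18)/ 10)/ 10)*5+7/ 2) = 10559889529*sqrt(2)/ 61990920+5872807133771/ 96430320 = 61142.99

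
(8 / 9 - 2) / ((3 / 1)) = -10 / 27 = -0.37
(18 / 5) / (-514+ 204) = -9 / 775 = -0.01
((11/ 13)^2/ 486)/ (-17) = -121/ 1396278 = -0.00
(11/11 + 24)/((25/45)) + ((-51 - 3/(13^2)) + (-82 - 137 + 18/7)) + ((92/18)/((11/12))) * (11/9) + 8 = -6631958/31941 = -207.63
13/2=6.50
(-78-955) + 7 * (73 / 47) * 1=-48040 / 47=-1022.13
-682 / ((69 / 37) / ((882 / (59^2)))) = -7418796 / 80063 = -92.66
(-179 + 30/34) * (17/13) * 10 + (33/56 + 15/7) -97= -2423.50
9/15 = 3/5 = 0.60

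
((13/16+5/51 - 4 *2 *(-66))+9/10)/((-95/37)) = -79980199/387600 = -206.35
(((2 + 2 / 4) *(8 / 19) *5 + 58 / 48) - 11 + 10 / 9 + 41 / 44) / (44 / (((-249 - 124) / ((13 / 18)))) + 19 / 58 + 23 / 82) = -16588118291 / 3489559304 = -4.75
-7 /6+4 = 2.83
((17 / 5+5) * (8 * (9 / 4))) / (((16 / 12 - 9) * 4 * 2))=-567 / 230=-2.47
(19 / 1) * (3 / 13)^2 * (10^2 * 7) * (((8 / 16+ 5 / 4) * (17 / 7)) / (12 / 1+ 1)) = 508725 / 2197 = 231.55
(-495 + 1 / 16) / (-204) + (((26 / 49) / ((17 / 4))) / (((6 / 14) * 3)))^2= 178798453 / 73410624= 2.44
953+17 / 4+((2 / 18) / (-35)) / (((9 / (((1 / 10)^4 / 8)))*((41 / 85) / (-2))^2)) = 957.25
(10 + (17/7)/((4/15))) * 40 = 5350/7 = 764.29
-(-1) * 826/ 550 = 413/ 275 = 1.50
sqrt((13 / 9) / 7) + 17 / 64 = 0.72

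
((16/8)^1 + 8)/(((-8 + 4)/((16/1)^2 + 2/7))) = -4485/7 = -640.71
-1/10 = -0.10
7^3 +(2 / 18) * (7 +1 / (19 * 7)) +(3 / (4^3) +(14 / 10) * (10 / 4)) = 26607911 / 76608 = 347.33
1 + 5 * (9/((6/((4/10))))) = 4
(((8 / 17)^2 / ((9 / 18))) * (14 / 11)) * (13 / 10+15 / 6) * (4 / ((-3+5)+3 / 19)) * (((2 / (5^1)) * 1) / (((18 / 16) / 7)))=289816576 / 29326275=9.88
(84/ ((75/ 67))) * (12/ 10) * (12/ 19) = 135072/ 2375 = 56.87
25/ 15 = 5/ 3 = 1.67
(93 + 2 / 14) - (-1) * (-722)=-4402 / 7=-628.86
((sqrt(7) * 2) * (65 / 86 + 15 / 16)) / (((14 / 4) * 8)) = 1165 * sqrt(7) / 9632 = 0.32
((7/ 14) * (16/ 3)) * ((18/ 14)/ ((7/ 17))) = 408/ 49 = 8.33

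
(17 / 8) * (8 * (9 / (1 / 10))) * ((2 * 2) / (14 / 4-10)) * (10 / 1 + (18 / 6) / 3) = -134640 / 13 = -10356.92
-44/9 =-4.89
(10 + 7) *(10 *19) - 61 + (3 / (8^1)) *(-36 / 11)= 69691 / 22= 3167.77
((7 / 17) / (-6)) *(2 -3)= 7 / 102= 0.07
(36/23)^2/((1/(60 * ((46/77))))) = 155520/1771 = 87.81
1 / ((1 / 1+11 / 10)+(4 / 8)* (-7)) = -0.71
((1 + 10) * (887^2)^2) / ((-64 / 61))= -415352663231231 / 64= -6489885362987.98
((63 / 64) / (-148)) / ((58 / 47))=-2961 / 549376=-0.01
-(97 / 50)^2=-9409 / 2500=-3.76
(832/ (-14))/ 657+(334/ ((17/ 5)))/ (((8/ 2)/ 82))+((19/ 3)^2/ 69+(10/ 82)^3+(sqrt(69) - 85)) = sqrt(69)+717325723238584/ 371803087467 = 1937.62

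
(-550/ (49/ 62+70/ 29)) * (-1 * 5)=4944500/ 5761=858.27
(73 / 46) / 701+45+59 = 104.00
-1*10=-10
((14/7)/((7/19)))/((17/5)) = 190/119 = 1.60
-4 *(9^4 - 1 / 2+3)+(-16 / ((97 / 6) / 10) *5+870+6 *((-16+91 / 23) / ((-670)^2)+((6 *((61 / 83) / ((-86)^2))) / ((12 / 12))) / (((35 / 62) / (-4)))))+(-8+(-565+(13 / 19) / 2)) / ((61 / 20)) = -15974094792539688282417 / 623470141418819450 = -25621.27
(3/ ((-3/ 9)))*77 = -693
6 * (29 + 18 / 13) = 2370 / 13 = 182.31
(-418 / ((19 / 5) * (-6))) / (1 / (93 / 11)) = 155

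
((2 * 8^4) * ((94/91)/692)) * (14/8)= 21.40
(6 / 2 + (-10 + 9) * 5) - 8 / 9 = -26 / 9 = -2.89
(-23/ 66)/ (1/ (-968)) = 1012/ 3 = 337.33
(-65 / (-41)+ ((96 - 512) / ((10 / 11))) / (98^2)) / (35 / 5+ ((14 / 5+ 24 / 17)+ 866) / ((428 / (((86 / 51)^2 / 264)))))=39390251100057 / 179873160542453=0.22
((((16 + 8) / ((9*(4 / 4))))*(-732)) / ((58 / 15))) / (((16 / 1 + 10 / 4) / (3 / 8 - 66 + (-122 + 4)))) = 5376540 / 1073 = 5010.75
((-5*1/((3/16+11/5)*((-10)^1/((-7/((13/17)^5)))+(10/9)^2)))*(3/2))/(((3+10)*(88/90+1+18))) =-2173659081300/288993355580891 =-0.01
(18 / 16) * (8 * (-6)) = -54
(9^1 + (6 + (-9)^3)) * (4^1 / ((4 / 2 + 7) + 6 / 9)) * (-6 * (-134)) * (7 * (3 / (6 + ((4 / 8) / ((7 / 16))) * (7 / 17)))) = -1229627952 / 1595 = -770926.62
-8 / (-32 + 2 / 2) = 8 / 31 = 0.26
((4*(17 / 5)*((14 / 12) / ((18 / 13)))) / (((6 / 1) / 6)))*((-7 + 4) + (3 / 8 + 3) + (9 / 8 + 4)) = 17017 / 270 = 63.03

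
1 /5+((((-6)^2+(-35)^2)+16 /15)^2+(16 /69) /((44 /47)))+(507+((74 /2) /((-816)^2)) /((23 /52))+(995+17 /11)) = 559543787054801 /350961600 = 1594316.26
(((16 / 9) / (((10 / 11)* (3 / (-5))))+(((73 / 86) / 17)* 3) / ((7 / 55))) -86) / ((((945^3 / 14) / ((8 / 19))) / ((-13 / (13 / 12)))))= 31153568 / 4219576881345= 0.00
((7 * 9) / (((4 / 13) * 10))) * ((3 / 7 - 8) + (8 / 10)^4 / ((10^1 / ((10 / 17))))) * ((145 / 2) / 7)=-1904602869 / 1190000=-1600.51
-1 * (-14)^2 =-196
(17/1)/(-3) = -17/3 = -5.67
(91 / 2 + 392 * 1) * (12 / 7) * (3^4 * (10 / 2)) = 303750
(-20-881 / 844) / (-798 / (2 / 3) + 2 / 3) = 53283 / 3029116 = 0.02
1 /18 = 0.06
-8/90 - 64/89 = -3236/4005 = -0.81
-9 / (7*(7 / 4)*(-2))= 18 / 49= 0.37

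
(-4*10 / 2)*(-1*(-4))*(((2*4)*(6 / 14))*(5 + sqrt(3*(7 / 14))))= -9600 / 7 - 960*sqrt(6) / 7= -1707.36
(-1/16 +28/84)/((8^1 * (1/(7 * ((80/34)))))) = 455/816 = 0.56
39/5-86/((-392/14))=761/70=10.87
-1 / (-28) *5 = 5 / 28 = 0.18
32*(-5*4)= -640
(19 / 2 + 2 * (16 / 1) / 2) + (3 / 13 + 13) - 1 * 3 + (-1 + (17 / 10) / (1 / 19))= 4357 / 65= 67.03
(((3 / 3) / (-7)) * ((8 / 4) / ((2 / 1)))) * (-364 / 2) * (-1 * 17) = -442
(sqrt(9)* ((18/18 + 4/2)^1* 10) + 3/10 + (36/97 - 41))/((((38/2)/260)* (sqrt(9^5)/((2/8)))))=0.70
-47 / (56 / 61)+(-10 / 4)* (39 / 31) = -54.34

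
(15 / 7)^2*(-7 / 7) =-225 / 49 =-4.59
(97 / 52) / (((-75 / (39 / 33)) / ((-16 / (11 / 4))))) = 1552 / 9075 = 0.17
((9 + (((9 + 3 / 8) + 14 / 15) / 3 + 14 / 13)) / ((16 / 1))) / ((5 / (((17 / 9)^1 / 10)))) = 1075097 / 33696000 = 0.03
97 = 97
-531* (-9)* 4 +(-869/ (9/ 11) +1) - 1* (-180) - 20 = 163934/ 9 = 18214.89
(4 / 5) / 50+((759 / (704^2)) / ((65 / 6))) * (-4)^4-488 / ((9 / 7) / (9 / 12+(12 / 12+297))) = -145935722833 / 1287000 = -113392.17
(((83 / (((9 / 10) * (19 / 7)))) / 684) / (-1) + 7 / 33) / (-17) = -104503 / 10936134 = -0.01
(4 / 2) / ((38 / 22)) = 22 / 19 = 1.16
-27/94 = -0.29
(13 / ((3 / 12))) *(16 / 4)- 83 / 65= 13437 / 65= 206.72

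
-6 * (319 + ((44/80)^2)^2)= -153163923/80000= -1914.55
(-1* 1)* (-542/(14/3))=813/7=116.14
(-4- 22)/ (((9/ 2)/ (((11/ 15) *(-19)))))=10868/ 135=80.50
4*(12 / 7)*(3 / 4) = 36 / 7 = 5.14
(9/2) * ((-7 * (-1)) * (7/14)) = 63/4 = 15.75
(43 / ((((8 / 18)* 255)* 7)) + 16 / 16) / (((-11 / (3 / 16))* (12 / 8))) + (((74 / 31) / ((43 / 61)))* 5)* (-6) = -28365709297 / 279183520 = -101.60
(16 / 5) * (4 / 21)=64 / 105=0.61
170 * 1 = 170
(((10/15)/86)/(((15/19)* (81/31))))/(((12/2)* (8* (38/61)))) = 0.00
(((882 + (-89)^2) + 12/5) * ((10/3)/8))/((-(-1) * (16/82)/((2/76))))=1805107/3648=494.82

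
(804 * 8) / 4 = 1608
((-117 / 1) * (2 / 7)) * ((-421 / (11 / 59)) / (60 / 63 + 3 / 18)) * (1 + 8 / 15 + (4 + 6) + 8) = 3406023036 / 2585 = 1317610.46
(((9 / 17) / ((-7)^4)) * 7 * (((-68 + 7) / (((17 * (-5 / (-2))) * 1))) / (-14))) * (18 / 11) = 9882 / 38163895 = 0.00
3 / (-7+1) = -1 / 2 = -0.50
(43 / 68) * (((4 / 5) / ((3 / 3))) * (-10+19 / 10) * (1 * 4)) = -6966 / 425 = -16.39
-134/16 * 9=-603/8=-75.38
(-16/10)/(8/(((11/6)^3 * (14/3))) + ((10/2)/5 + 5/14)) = -149072/152365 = -0.98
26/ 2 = 13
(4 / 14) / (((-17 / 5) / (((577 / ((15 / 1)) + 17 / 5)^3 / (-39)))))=158.12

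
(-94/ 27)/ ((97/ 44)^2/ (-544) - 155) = 98999296/ 4407829083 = 0.02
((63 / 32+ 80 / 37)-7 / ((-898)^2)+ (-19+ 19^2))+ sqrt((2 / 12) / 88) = sqrt(33) / 132+ 82619918147 / 238695584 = 346.17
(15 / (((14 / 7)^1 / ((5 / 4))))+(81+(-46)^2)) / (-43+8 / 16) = -17651 / 340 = -51.91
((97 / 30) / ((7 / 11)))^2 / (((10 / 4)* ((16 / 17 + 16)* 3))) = 19354313 / 95256000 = 0.20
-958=-958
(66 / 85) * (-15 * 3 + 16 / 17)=-34.21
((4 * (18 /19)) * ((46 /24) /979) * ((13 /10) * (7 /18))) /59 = 2093 /32923770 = 0.00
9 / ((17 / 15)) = 7.94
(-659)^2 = 434281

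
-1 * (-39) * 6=234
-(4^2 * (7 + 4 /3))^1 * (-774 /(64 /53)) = 170925 /2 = 85462.50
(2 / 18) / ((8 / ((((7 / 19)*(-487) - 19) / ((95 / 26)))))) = -4901 / 6498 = -0.75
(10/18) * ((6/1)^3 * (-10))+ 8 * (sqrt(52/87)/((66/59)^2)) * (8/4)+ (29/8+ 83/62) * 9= -286521/248+ 27848 * sqrt(1131)/94743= -1145.44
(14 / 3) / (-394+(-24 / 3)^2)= -7 / 495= -0.01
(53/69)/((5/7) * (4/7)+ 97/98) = 5194/9453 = 0.55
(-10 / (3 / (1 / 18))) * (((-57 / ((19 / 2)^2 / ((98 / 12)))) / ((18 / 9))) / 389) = 245 / 199557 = 0.00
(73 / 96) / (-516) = -73 / 49536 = -0.00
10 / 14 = 5 / 7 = 0.71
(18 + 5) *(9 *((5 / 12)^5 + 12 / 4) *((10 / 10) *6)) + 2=17250499 / 4608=3743.60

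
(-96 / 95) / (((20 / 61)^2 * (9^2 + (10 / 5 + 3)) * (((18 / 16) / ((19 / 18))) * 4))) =-3721 / 145125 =-0.03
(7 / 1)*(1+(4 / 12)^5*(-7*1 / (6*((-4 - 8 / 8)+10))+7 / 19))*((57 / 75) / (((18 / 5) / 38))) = 18432071 / 328050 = 56.19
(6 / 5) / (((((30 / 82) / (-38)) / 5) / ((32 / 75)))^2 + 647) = 14913724416 / 8040983334085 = 0.00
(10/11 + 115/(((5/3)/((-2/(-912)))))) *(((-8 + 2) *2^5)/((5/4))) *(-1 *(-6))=-1021248/1045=-977.27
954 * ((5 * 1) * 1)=4770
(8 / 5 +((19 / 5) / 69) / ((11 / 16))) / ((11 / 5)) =0.76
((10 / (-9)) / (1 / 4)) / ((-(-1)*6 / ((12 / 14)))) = -40 / 63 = -0.63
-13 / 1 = -13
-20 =-20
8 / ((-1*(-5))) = 8 / 5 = 1.60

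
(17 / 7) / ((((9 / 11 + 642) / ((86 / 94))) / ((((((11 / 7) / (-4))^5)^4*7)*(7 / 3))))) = 5409582709252715033985241 / 12495756012113082118676555023515648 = 0.00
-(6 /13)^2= -36 /169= -0.21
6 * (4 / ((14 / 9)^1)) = 108 / 7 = 15.43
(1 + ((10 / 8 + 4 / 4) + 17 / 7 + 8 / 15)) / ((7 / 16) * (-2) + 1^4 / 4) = -5218 / 525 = -9.94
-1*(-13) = 13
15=15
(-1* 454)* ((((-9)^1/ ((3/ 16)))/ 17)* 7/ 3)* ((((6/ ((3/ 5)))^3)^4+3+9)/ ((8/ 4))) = 25424000000305088/ 17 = 1495529411782652.24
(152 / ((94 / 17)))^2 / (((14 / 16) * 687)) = 13354112 / 10623081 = 1.26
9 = 9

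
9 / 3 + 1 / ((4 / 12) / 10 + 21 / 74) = 1083 / 176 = 6.15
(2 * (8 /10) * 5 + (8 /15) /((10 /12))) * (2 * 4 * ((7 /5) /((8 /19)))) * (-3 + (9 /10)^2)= -1572858 /3125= -503.31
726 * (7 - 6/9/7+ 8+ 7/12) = 157421/14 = 11244.36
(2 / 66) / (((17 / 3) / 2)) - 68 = -12714 / 187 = -67.99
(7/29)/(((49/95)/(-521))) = -49495/203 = -243.82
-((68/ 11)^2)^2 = -21381376/ 14641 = -1460.38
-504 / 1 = -504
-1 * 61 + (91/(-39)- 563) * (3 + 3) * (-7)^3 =1163395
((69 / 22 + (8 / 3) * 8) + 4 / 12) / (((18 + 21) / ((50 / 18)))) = 40925 / 23166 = 1.77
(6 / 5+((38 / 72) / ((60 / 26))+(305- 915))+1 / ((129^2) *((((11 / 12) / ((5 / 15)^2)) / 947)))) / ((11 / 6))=-13367798603 / 40271220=-331.94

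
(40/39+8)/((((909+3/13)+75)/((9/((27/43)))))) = 15136/115155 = 0.13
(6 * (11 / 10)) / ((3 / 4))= 44 / 5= 8.80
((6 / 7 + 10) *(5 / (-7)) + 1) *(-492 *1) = 162852 / 49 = 3323.51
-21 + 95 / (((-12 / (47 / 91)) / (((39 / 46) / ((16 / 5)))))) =-455093 / 20608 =-22.08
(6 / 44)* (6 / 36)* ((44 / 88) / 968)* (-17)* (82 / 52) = -697 / 2214784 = -0.00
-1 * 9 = -9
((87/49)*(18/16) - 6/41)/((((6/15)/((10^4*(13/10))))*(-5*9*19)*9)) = -16115125/2061234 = -7.82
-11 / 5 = -2.20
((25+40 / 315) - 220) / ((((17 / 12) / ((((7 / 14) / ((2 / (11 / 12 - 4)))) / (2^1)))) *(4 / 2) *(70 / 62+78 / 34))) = 14081719 / 1818432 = 7.74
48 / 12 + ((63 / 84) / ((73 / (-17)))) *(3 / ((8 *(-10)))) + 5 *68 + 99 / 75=40334141 / 116800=345.33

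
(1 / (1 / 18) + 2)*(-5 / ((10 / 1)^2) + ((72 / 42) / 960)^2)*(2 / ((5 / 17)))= -266543 / 39200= -6.80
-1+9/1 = 8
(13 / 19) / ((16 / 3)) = 39 / 304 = 0.13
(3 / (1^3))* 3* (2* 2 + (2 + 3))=81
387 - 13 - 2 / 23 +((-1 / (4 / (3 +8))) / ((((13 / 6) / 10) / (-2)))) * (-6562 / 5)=-9849316 / 299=-32940.86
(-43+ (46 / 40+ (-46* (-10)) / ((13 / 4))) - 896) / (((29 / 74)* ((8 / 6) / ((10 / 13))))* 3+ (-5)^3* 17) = 7660517 / 20422896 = 0.38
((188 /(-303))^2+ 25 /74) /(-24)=-4910681 /163052784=-0.03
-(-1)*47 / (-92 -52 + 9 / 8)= -376 / 1143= -0.33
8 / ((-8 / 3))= -3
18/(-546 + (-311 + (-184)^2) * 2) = 9/33272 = 0.00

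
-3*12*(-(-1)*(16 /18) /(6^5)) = -1 /243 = -0.00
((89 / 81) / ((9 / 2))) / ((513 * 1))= 178 / 373977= 0.00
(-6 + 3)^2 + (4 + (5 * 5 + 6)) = 44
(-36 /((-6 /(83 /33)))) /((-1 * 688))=-83 /3784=-0.02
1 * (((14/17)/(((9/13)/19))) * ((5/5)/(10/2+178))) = 3458/27999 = 0.12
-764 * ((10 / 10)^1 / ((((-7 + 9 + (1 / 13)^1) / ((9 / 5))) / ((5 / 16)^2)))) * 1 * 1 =-12415 / 192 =-64.66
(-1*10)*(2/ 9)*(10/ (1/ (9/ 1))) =-200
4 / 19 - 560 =-559.79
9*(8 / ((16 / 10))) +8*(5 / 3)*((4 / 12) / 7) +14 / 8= 11941 / 252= 47.38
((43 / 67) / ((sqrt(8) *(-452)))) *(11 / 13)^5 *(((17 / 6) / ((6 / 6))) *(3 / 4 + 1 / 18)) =-3414120149 *sqrt(2) / 9715020951168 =-0.00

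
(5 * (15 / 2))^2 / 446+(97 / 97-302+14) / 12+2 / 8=-109789 / 5352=-20.51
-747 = -747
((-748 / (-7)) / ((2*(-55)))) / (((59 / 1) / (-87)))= 2958 / 2065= 1.43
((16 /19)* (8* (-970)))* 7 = -869120 /19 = -45743.16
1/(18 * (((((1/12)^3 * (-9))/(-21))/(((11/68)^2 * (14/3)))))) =23716/867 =27.35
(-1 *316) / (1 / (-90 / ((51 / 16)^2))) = 808960 / 289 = 2799.17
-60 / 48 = -5 / 4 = -1.25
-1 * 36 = -36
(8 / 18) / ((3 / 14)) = 56 / 27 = 2.07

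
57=57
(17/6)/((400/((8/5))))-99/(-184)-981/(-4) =16960157/69000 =245.80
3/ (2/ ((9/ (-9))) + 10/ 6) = -9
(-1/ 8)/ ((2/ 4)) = -1/ 4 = -0.25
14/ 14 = 1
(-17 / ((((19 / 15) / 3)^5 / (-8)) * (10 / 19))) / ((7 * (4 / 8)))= 5019165000 / 912247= 5501.98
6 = 6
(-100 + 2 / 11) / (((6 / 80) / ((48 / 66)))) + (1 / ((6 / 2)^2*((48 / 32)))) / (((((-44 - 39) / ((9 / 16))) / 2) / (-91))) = -116640509 / 120516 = -967.84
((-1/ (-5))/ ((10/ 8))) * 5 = 4/ 5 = 0.80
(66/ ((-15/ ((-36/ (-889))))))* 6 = -4752/ 4445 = -1.07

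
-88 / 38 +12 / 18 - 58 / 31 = -6220 / 1767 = -3.52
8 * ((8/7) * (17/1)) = 155.43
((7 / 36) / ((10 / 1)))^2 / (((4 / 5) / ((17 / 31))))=0.00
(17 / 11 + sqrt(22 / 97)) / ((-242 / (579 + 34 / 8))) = -39661 / 10648 - 2333 * sqrt(2134) / 93896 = -4.87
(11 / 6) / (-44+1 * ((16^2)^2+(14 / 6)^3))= 99 / 3537254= 0.00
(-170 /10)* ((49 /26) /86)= -833 /2236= -0.37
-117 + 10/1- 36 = -143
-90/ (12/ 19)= -285/ 2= -142.50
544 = 544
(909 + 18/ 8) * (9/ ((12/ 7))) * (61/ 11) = 26529.80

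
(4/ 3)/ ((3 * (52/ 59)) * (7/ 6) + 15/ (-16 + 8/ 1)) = 1888/ 1713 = 1.10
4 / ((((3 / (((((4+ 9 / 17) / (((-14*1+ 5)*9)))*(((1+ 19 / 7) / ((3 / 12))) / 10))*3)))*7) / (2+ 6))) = -18304 / 48195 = -0.38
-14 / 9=-1.56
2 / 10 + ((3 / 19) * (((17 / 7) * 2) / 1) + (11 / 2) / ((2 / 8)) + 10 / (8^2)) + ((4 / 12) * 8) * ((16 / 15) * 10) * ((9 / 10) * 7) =4305437 / 21280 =202.32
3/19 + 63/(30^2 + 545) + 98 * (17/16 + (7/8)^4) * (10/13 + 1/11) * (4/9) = 124563651757/2010145280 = 61.97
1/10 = 0.10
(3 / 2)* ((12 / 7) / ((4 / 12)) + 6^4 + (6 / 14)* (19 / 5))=136791 / 70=1954.16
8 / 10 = 4 / 5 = 0.80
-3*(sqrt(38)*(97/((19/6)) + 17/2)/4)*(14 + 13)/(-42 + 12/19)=118.08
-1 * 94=-94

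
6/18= 1/3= 0.33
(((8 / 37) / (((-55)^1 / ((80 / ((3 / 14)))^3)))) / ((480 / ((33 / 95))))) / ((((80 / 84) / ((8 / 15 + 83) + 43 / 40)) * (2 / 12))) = -12481204736 / 158175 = -78907.57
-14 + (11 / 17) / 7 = -1655 / 119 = -13.91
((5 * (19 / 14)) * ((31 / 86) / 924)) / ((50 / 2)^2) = 589 / 139062000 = 0.00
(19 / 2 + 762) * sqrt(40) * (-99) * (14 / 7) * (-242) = 73934388 * sqrt(10) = 233801063.49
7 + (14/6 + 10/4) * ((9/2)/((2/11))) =1013/8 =126.62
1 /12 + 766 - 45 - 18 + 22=8701 /12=725.08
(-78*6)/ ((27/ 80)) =-1386.67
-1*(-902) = 902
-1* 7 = -7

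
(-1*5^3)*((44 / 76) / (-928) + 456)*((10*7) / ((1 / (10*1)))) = -175878959375 / 4408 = -39899945.41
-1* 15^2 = -225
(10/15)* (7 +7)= 28/3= 9.33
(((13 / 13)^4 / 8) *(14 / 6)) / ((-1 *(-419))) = 7 / 10056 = 0.00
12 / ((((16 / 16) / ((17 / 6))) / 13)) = 442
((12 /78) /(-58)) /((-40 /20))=1 /754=0.00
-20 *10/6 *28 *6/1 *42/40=-5880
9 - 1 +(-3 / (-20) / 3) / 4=641 / 80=8.01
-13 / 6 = -2.17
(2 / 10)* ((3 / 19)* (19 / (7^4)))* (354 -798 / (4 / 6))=-0.21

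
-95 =-95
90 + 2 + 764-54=802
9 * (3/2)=27/2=13.50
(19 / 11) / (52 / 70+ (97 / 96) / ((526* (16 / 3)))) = 179092480 / 77060577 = 2.32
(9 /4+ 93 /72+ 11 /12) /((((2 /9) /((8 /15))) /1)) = 107 /10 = 10.70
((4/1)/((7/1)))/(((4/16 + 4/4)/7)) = 16/5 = 3.20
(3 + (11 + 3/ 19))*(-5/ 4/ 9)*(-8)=2690/ 171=15.73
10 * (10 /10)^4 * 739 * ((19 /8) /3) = 70205 /12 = 5850.42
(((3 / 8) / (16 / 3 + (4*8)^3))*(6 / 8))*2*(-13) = -351 / 1573120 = -0.00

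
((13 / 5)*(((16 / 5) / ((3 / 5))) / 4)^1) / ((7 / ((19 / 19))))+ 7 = 787 / 105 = 7.50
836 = 836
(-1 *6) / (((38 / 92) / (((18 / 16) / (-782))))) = 27 / 1292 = 0.02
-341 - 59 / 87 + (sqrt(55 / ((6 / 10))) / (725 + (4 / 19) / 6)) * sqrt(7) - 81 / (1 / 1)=-36773 / 87 + 95 * sqrt(231) / 41327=-422.64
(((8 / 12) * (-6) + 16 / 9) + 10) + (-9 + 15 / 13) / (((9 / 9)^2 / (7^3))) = -313964 / 117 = -2683.45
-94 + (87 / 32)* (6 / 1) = -1243 / 16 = -77.69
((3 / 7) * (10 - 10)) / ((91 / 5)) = 0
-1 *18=-18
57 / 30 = 19 / 10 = 1.90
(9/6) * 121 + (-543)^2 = 590061/2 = 295030.50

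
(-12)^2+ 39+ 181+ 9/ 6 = 731/ 2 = 365.50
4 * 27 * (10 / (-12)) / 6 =-15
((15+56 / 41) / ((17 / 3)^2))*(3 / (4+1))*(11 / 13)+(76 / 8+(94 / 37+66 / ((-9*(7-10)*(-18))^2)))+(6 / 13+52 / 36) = 7967944096642 / 560903400135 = 14.21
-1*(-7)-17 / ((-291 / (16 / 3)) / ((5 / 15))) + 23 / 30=206129 / 26190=7.87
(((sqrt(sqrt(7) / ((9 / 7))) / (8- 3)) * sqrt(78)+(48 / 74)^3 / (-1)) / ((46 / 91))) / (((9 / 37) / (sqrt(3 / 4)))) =-34944 * sqrt(3) / 31487+3367 * sqrt(26) * 7^(3 / 4) / 4140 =15.92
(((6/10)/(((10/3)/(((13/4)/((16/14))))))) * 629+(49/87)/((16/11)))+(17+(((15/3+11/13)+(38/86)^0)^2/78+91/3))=113243226089/305822400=370.29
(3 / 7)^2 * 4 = 36 / 49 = 0.73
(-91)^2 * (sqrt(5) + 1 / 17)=8281 / 17 + 8281 * sqrt(5)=19004.00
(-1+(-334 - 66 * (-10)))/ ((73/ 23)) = 7475/ 73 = 102.40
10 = 10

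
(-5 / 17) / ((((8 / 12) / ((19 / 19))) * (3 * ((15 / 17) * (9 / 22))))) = -11 / 27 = -0.41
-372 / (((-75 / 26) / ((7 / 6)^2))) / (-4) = -19747 / 450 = -43.88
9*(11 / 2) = 99 / 2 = 49.50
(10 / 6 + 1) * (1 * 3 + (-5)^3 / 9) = -784 / 27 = -29.04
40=40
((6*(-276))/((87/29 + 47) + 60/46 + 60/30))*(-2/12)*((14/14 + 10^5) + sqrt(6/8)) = 1587*sqrt(3)/613 + 317403174/613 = 517791.06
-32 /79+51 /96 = 319 /2528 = 0.13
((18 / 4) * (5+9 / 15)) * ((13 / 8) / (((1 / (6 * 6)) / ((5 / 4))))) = 7371 / 4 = 1842.75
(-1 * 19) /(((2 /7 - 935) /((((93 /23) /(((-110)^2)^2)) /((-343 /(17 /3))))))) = -10013 /1079621630010000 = -0.00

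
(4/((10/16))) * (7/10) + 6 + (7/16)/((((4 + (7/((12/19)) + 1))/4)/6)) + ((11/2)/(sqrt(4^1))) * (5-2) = 374089/19300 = 19.38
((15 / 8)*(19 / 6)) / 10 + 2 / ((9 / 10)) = 811 / 288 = 2.82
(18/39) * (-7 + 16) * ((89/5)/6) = 801/65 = 12.32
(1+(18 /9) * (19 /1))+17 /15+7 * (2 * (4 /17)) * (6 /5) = 11242 /255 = 44.09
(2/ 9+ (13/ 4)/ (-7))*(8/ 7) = -122/ 441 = -0.28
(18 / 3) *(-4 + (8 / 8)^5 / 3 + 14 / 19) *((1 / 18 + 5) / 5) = -15197 / 855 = -17.77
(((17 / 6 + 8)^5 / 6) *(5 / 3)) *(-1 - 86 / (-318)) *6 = -168242140625 / 927288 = -181434.61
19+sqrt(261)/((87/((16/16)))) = sqrt(29)/29+19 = 19.19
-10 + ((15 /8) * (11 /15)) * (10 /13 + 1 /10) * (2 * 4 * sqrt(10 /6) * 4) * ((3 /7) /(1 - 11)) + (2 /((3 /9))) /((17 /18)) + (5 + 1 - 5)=-45 /17 - 1243 * sqrt(15) /2275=-4.76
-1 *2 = -2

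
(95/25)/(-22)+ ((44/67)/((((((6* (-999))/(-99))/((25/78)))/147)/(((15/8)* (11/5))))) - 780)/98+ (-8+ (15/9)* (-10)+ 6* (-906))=-7599567050281/1389628240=-5468.78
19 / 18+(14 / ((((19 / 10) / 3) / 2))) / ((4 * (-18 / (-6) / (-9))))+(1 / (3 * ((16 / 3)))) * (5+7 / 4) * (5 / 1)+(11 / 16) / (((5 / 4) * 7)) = -11458409 / 383040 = -29.91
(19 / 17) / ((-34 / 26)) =-247 / 289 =-0.85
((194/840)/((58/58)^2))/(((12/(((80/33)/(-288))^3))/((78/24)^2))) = -409825/3380180170752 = -0.00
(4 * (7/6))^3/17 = 2744/459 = 5.98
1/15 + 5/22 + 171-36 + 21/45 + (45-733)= -182239/330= -552.24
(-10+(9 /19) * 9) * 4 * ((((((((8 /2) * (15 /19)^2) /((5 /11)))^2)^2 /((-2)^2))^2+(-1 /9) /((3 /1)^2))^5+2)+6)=-1066396613131874379855295758812440435096469852774107735549457278079592764102463691996315051449379374873631370987824887479236882940366755052 /132271650140292597720503657809833657539690599960500268181854702321888679187013409668545929912893785584367471609219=-8062170631430178112286365.00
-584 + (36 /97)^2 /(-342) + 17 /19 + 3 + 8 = -102275902 /178771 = -572.11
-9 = -9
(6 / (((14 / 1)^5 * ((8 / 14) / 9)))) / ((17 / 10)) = 135 / 1306144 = 0.00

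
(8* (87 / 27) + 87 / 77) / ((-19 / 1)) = -18647 / 13167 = -1.42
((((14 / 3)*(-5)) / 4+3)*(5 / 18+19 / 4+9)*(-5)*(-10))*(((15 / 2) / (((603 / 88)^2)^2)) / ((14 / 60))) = -80443510400000 / 2776441602501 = -28.97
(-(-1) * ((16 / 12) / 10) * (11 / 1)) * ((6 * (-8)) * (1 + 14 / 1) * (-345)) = 364320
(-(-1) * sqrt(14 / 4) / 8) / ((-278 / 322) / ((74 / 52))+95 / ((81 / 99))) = 53613 * sqrt(14) / 99080624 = 0.00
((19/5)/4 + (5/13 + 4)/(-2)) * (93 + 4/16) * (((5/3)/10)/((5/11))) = -1325269/31200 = -42.48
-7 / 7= -1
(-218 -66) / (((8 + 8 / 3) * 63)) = -71 / 168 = -0.42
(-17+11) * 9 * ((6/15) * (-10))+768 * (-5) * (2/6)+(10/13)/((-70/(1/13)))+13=-1243334/1183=-1051.00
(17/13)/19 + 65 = 16072/247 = 65.07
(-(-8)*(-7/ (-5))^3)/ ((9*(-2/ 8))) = -10976/ 1125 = -9.76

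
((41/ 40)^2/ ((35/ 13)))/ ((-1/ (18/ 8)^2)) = -1770093/ 896000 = -1.98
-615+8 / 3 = -1837 / 3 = -612.33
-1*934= -934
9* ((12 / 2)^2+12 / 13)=4320 / 13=332.31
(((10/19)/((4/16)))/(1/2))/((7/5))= 400/133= 3.01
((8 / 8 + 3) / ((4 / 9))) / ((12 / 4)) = 3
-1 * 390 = -390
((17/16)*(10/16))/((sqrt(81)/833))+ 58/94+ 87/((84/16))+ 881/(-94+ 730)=1607723969/20087424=80.04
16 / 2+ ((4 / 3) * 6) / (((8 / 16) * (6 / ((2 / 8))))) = 26 / 3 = 8.67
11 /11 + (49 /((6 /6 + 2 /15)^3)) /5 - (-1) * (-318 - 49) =-1765083 /4913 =-359.27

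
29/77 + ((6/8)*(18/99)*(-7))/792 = 15263/40656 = 0.38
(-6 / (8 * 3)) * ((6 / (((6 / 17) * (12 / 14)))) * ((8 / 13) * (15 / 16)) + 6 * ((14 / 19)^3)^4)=-1334610877505458147 / 460369503165761488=-2.90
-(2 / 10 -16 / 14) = 33 / 35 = 0.94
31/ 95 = 0.33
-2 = -2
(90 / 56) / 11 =45 / 308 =0.15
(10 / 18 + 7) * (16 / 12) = 272 / 27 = 10.07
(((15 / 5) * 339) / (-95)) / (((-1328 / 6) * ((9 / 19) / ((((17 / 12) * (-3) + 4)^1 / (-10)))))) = 339 / 132800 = 0.00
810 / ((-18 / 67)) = -3015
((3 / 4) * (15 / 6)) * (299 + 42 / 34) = 9570 / 17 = 562.94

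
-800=-800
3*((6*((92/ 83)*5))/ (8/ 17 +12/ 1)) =35190/ 4399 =8.00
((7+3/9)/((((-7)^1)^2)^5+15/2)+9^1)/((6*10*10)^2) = 3050732779/122029310808000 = 0.00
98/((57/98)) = 9604/57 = 168.49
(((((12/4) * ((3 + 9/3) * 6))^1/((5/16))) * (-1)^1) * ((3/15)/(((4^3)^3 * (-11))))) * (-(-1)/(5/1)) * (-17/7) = -459/39424000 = -0.00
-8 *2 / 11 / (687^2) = -16 / 5191659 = -0.00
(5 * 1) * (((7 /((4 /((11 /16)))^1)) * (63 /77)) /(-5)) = -63 /64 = -0.98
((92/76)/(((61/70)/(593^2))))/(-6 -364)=-56615489/42883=-1320.23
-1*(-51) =51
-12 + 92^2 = 8452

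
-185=-185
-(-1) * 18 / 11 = 18 / 11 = 1.64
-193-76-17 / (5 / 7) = -1464 / 5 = -292.80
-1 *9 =-9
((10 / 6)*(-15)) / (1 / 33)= -825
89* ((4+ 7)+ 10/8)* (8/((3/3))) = 8722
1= 1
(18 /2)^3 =729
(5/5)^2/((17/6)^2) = 36/289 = 0.12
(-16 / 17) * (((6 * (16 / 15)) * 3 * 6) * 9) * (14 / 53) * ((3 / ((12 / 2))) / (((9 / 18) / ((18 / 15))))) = -6967296 / 22525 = -309.31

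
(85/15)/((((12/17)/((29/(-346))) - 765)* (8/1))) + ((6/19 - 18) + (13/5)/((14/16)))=-12791458531/869357160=-14.71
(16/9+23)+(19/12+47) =2641/36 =73.36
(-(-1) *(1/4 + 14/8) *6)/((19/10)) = 120/19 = 6.32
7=7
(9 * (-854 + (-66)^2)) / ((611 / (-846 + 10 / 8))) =-53249661 / 1222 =-43575.83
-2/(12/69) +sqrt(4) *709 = 2813/2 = 1406.50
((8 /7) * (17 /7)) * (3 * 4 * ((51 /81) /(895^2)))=9248 /353252025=0.00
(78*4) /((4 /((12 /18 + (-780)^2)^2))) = 86615420860904 /3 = 28871806953634.67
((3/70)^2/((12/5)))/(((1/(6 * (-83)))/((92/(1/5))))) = -175.32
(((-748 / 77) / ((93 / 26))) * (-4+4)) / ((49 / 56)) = 0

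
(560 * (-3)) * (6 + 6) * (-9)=181440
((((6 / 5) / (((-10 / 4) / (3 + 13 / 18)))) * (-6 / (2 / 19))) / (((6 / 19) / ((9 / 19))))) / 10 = 3819 / 250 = 15.28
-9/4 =-2.25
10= 10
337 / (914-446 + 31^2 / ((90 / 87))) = 10110 / 41909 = 0.24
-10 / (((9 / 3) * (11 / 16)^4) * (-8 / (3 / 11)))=81920 / 161051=0.51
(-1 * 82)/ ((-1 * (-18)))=-41/ 9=-4.56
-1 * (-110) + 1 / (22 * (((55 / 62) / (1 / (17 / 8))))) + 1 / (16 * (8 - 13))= 18103511 / 164560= 110.01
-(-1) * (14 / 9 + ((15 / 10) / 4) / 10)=1147 / 720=1.59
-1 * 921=-921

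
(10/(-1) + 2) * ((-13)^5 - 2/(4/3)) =2970356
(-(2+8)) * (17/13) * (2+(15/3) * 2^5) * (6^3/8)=-57198.46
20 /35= 0.57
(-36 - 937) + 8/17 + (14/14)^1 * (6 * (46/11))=-177171/187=-947.44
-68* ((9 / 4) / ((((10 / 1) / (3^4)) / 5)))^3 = -6586148313 / 128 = -51454283.70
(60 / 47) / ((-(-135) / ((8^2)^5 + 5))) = 1431655772 / 141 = 10153587.04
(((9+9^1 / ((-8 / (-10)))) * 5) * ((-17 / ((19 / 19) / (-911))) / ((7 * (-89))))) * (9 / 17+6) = -40954005 / 2492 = -16434.19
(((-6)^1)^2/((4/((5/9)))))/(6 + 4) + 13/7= 33/14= 2.36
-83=-83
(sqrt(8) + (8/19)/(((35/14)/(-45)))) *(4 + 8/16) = -648/19 + 9 *sqrt(2) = -21.38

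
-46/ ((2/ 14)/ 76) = -24472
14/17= 0.82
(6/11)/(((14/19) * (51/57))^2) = 390963/311542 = 1.25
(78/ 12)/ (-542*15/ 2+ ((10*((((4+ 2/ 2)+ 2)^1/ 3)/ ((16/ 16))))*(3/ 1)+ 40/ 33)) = -429/ 263590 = -0.00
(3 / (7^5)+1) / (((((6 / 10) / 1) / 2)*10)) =16810 / 50421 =0.33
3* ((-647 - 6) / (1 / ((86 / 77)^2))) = -14488764 / 5929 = -2443.71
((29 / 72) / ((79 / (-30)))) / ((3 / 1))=-145 / 2844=-0.05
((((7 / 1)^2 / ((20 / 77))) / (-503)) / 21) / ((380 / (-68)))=9163 / 2867100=0.00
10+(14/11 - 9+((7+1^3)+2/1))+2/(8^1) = 551/44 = 12.52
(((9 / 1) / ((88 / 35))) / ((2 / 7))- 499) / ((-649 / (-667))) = -57107873 / 114224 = -499.96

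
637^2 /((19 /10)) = 4057690 /19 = 213562.63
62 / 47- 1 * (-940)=44242 / 47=941.32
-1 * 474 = -474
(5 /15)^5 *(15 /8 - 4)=-17 /1944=-0.01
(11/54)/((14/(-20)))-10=-1945/189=-10.29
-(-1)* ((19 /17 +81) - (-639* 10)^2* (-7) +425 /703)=3415891978313 /11951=285824782.72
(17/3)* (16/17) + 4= 9.33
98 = 98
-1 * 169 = -169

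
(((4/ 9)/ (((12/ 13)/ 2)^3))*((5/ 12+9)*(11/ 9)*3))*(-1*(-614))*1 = 838377397/ 8748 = 95836.47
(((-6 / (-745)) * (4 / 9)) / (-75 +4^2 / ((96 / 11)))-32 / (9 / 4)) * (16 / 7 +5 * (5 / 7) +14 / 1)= -5818982576 / 20604465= -282.41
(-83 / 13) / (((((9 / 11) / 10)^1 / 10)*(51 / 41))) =-3743300 / 5967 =-627.33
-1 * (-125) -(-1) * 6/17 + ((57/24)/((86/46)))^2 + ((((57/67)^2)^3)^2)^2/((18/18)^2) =17104944561469097075470963827746849694212049841714281/134697976424601118307317148623443543281281892428352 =126.99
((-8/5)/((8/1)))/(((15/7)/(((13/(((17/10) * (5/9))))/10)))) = -273/2125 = -0.13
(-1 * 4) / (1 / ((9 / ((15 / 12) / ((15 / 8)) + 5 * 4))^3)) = -19683 / 59582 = -0.33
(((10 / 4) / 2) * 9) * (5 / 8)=225 / 32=7.03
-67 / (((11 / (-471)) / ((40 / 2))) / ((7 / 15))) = 294532 / 11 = 26775.64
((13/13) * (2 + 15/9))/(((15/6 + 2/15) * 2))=55/79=0.70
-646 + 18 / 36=-645.50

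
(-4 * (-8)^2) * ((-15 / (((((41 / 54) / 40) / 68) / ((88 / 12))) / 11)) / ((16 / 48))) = 136492646400 / 41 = 3329088936.59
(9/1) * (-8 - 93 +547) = 4014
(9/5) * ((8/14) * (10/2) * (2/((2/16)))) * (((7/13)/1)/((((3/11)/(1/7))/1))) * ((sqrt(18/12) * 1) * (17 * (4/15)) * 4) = 95744 * sqrt(6)/455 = 515.44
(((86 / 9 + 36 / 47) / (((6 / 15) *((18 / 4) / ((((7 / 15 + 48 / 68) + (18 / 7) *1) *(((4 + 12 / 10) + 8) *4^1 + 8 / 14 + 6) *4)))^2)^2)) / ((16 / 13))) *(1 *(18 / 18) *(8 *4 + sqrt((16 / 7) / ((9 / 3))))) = 540424545980682846032695567219253248 *sqrt(21) / 35515239718255580490046875 + 4323396367845462768261564537754025984 / 1691201891345503832859375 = 2626136296812.93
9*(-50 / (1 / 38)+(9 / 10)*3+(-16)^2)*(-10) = 147717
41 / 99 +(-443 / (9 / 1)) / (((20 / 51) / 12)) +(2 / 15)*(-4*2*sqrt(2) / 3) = -745364 / 495-16*sqrt(2) / 45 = -1506.29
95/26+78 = 2123/26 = 81.65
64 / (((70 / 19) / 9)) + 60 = 7572 / 35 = 216.34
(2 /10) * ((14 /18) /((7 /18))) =2 /5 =0.40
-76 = -76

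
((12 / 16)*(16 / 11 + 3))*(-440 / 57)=-490 / 19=-25.79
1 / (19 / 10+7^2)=10 / 509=0.02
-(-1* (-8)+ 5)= -13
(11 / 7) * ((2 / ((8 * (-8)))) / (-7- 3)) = 11 / 2240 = 0.00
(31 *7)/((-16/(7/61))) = -1519/976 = -1.56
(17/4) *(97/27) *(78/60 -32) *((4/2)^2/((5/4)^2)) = -4049944/3375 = -1199.98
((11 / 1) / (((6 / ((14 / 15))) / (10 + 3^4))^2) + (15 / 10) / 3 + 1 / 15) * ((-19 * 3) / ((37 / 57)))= -193600.35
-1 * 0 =0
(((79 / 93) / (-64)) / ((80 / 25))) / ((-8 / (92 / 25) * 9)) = 1817 / 8570880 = 0.00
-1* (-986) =986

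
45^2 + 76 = 2101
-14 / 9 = -1.56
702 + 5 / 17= 11939 / 17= 702.29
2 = 2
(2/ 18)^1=1/ 9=0.11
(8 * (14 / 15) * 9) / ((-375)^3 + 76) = -336 / 263671495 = -0.00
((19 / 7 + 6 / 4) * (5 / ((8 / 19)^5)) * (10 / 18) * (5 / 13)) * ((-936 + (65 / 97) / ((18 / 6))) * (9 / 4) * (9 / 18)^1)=-358171.41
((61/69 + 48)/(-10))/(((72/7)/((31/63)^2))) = -3241453/28168560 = -0.12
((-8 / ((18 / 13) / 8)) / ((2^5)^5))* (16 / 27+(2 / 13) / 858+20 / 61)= -2818793 / 2222655012864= -0.00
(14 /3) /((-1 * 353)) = -14 /1059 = -0.01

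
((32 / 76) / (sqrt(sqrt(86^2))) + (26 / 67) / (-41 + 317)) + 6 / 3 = 4 *sqrt(86) / 817 + 18505 / 9246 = 2.05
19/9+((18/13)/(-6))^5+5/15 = 8166259/3341637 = 2.44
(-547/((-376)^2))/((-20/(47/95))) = 547/5715200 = 0.00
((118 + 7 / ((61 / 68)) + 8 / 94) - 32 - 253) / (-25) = 456173 / 71675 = 6.36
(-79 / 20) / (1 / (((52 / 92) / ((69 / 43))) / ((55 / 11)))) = -44161 / 158700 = -0.28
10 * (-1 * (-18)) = 180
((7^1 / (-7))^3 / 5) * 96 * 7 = -672 / 5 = -134.40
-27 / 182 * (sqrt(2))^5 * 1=-54 * sqrt(2) / 91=-0.84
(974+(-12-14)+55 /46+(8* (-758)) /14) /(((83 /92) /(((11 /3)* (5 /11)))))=1661690 /1743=953.35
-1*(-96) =96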